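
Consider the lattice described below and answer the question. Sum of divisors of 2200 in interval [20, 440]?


Interval [20,440] in divisors of 2200: [20, 40, 220, 440]
Sum = 720


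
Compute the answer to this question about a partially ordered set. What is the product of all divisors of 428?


Divisors of 428: [1, 2, 4, 107, 214, 428]
Product = n^(d(n)/2) = 428^(6/2)
Product = 78402752


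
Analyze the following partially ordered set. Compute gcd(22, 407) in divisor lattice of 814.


In a divisor lattice, meet = gcd (greatest common divisor).
By Euclidean algorithm or factoring: gcd(22,407) = 11


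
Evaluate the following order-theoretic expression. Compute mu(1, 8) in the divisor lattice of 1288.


In a divisor lattice, mu(a,b) = mu(b/a) where mu is the classical Mobius function.
b/a = 8/1 = 8
Prime factorization of 8: primes [2]
8 is not squarefree, so mu(8) = 0


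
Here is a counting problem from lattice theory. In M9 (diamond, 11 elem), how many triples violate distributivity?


Distributive law: a ^ (b v c) = (a ^ b) v (a ^ c).
Check all 11^3 = 1331 ordered triples (a,b,c).
  e.g. a=a1, b=a2, c=a3: lhs=a1 != rhs=0
  e.g. a=a1, b=a2, c=a4: lhs=a1 != rhs=0
Total violating triples: 504


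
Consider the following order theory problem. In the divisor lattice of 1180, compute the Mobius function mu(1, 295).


In a divisor lattice, mu(a,b) = mu(b/a) where mu is the classical Mobius function.
b/a = 295/1 = 295
Prime factorization of 295: primes [5, 59]
295 is squarefree with 2 prime factor(s), so mu(295) = (-1)^2 = 1


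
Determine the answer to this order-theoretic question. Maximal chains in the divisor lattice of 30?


A maximal chain goes from the minimum element to a maximal element via cover relations.
Counting all min-to-max paths in the cover graph.
Total maximal chains: 6


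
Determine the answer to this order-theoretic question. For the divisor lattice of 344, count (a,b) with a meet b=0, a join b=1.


Complement pair (a,b): a meet b = bottom, a join b = top.
Here: gcd(a,b)=1 and lcm(a,b)=344, i.e. a*b=344 with a,b coprime.
Pairs found: (1,344), (8,43), (43,8), (344,1)
Total ordered pairs: 4


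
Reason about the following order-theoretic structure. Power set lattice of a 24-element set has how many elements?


Power set = 2^n.
2^24 = 16777216


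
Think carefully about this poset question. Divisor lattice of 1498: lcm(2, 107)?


Join=lcm.
gcd(2,107)=1
lcm=214


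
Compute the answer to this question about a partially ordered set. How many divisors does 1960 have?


Divisors of 1960: [1, 2, 4, 5, 7, 8, 10, 14, 20, 28, 35, 40, 49, 56, 70, 98, 140, 196, 245, 280, 392, 490, 980, 1960]
Count: 24


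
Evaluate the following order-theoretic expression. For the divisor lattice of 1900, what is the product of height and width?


Height = length of longest chain minus 1; width = size of largest antichain.
A maximum chain: 1 | 19 | 95 | 475 | 950 | 1900  (height 5).
A maximum antichain: {4, 10, 25, 38, 95}  (width 5).
Product = 5 * 5 = 25


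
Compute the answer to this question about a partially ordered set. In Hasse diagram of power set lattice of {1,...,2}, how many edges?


A cover relation a -< b holds when a < b with no c strictly between.
Cover relations:
  {} -< {1}
  {} -< {2}
  {1} -< {1,2}
  {2} -< {1,2}
Total: 4


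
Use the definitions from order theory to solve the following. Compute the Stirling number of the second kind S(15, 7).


S(n,k) = k*S(n-1,k) + S(n-1,k-1).
S(14,7) = 49329280, S(14,6) = 63436373
S(15,7) = 7*49329280 + 63436373 = 345304960 + 63436373
S(15,7) = 408741333


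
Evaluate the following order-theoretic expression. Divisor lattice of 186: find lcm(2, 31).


In a divisor lattice, join = lcm (least common multiple).
gcd(2,31) = 1
lcm(2,31) = 2*31/gcd = 62/1 = 62


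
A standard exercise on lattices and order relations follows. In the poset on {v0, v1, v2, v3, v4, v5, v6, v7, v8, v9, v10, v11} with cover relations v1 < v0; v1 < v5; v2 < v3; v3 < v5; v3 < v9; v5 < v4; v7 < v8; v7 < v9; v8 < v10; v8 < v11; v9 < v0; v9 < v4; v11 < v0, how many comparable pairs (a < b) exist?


A comparable pair {a,b} has a < b or b < a in the order.
Count unordered pairs where one element is strictly below the other.
Examples: {v0,v1}, {v0,v2}, {v0,v3}, {v0,v7}, ...
Total comparable pairs: 25


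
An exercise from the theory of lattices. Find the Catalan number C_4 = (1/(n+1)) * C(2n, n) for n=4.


C(n) = C(2n, n) / (n+1).
C(8, 4) = 70
C(4) = 70 / 5 = 14


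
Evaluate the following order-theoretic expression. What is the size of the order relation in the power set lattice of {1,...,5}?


The order relation is {(a,b) : a <= b}, reflexive so it includes (a,a).
Examples: ({},{}), ({},{1,2}), ({},{1,2,3}), ({},{1,2,3,4}), ({},{1,2,3,4,5}), ...
Total ordered pairs: 243


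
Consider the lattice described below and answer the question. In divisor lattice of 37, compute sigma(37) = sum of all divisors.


sigma(n) = sum of divisors.
Divisors of 37: [1, 37]
Sum = 38


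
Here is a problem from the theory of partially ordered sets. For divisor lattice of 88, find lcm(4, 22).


In a divisor lattice, join = lcm (least common multiple).
Compute lcm iteratively: start with first element, then lcm(current, next).
Elements: [4, 22]
lcm(4,22) = 44
Final lcm = 44


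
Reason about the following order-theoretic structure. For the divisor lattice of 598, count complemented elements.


An element a is complemented if some b has a meet b = bottom, a join b = top.
a is complemented iff gcd(a, n/a)=1, i.e. a is a unitary divisor of 598.
Complemented elements: 1, 2, 13, 23, 26, 46, ... (2 more)
Count: 8


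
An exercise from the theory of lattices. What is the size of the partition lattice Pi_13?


B(n) = number of set partitions of an n-element set.
B(n) satisfies the recurrence: B(n+1) = sum_k C(n,k)*B(k).
B(13) = 27644437


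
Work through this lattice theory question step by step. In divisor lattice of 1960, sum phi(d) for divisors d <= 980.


Divisors of 1960 up to 980: [1, 2, 4, 5, 7, 8, 10, 14, 20, 28, 35, 40, 49, 56, 70, 98, 140, 196, 245, 280, 392, 490, 980]
phi values: [1, 1, 2, 4, 6, 4, 4, 6, 8, 12, 24, 16, 42, 24, 24, 42, 48, 84, 168, 96, 168, 168, 336]
Sum = 1288


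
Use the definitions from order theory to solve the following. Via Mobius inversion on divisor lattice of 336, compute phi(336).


phi(n) = n * prod_{p|n} (1 - 1/p).
Prime divisors of 336: [2, 3, 7]
phi(336) = 336 * (1 - 1/2) * (1 - 1/3) * (1 - 1/7)
phi(336) = 96


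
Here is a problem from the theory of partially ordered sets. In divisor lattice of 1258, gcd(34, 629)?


Meet=gcd.
gcd(34,629)=17


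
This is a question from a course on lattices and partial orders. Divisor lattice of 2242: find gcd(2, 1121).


In a divisor lattice, meet = gcd (greatest common divisor).
By Euclidean algorithm or factoring: gcd(2,1121) = 1


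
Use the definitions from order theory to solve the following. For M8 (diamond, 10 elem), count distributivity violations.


Distributive law: a ^ (b v c) = (a ^ b) v (a ^ c).
Check all 10^3 = 1000 ordered triples (a,b,c).
  e.g. a=a1, b=a2, c=a3: lhs=a1 != rhs=0
  e.g. a=a1, b=a2, c=a4: lhs=a1 != rhs=0
Total violating triples: 336


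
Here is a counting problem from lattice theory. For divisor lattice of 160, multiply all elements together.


Divisors of 160: [1, 2, 4, 5, 8, 10, 16, 20, 32, 40, 80, 160]
Product = n^(d(n)/2) = 160^(12/2)
Product = 16777216000000


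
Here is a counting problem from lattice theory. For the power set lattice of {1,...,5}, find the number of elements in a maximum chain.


A chain is a totally ordered subset; we count the number of elements in a maximum chain.
Compute, for each element x, the size of the longest chain ending at x:
  {}: 1
  {1}: 2
  {2}: 2
  {3}: 2
  {4}: 2
  {5}: 2
  ...
A maximum chain: {} < {1} < {1,2} < {1,2,3} < {1,2,3,4} < {1,2,3,4,5}
Number of elements in the longest chain: 6


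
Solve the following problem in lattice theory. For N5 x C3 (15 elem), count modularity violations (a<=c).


Modular law: if a <= c then a v (b ^ c) = (a v b) ^ c.
Check all triples (a,b,c) with a <= c among 15 elements.
  e.g. a=(a,0), b=(c,0), c=(b,0): lhs=(a,0) != rhs=(b,0)
  e.g. a=(a,0), b=(c,1), c=(b,0): lhs=(a,0) != rhs=(b,0)
Total violating triples: 18


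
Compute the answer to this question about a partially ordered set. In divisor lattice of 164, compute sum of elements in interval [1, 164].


Interval [1,164] in divisors of 164: [1, 2, 4, 41, 82, 164]
Sum = 294


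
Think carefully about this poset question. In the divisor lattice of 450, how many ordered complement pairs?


Complement pair (a,b): a meet b = bottom, a join b = top.
Here: gcd(a,b)=1 and lcm(a,b)=450, i.e. a*b=450 with a,b coprime.
Pairs found: (1,450), (2,225), (9,50), (18,25), ... (4 more)
Total ordered pairs: 8


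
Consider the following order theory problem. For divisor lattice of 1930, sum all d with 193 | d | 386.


Interval [193,386] in divisors of 1930: [193, 386]
Sum = 579


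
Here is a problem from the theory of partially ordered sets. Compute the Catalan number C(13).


C(n) = C(2n, n) / (n+1).
C(26, 13) = 10400600
C(13) = 10400600 / 14 = 742900


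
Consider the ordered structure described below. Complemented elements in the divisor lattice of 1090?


An element a is complemented if some b has a meet b = bottom, a join b = top.
a is complemented iff gcd(a, n/a)=1, i.e. a is a unitary divisor of 1090.
Complemented elements: 1, 2, 5, 10, 109, 218, ... (2 more)
Count: 8


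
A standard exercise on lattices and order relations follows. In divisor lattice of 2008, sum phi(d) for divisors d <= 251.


Divisors of 2008 up to 251: [1, 2, 4, 8, 251]
phi values: [1, 1, 2, 4, 250]
Sum = 258


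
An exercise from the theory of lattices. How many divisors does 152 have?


Divisors of 152: [1, 2, 4, 8, 19, 38, 76, 152]
Count: 8


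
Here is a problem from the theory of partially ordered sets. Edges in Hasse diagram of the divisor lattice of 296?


A cover relation a -< b holds when a < b with no c strictly between.
Cover relations:
  1 -< 2
  1 -< 37
  2 -< 4
  2 -< 74
  4 -< 8
  4 -< 148
  8 -< 296
  37 -< 74
  ...2 more
Total: 10


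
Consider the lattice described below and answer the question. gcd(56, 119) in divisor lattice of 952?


Meet=gcd.
gcd(56,119)=7


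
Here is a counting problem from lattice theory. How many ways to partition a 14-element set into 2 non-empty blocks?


S(n,k) = k*S(n-1,k) + S(n-1,k-1).
S(13,2) = 4095, S(13,1) = 1
S(14,2) = 2*4095 + 1 = 8190 + 1
S(14,2) = 8191


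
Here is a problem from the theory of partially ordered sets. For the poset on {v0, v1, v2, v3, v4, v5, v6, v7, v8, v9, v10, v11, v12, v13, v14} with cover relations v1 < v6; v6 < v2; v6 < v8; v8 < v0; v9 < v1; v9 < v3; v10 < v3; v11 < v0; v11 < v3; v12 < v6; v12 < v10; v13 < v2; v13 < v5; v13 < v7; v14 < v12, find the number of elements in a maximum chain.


A chain is a totally ordered subset; we count the number of elements in a maximum chain.
Compute, for each element x, the size of the longest chain ending at x:
  v4: 1
  v9: 1
  v11: 1
  v13: 1
  v14: 1
  v1: 2
  ...
A maximum chain: v9 < v1 < v6 < v8 < v0
Number of elements in the longest chain: 5


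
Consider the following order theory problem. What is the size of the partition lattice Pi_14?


B(n) = number of set partitions of an n-element set.
B(n) satisfies the recurrence: B(n+1) = sum_k C(n,k)*B(k).
B(14) = 190899322


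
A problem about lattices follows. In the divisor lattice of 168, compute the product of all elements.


Divisors of 168: [1, 2, 3, 4, 6, 7, 8, 12, 14, 21, 24, 28, 42, 56, 84, 168]
Product = n^(d(n)/2) = 168^(16/2)
Product = 634562281237118976


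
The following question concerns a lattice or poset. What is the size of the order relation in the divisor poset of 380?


The order relation is {(a,b) : a <= b}, reflexive so it includes (a,a).
Examples: (1,1), (1,10), (1,19), (1,190), (1,2), ...
Total ordered pairs: 54


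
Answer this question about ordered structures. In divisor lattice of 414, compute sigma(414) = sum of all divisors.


sigma(n) = sum of divisors.
Divisors of 414: [1, 2, 3, 6, 9, 18, 23, 46, 69, 138, 207, 414]
Sum = 936


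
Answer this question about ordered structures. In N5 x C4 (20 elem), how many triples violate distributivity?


Distributive law: a ^ (b v c) = (a ^ b) v (a ^ c).
Check all 20^3 = 8000 ordered triples (a,b,c).
  e.g. a=(b,0), b=(a,0), c=(c,0): lhs=(b,0) != rhs=(a,0)
  e.g. a=(b,0), b=(a,0), c=(c,1): lhs=(b,0) != rhs=(a,0)
Total violating triples: 128


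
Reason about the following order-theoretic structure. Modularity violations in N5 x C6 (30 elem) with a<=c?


Modular law: if a <= c then a v (b ^ c) = (a v b) ^ c.
Check all triples (a,b,c) with a <= c among 30 elements.
  e.g. a=(a,0), b=(c,0), c=(b,0): lhs=(a,0) != rhs=(b,0)
  e.g. a=(a,0), b=(c,1), c=(b,0): lhs=(a,0) != rhs=(b,0)
Total violating triples: 126


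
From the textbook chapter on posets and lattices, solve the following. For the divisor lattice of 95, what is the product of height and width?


Height = length of longest chain minus 1; width = size of largest antichain.
A maximum chain: 1 | 19 | 95  (height 2).
A maximum antichain: {5, 19}  (width 2).
Product = 2 * 2 = 4


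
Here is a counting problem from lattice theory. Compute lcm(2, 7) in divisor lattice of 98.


In a divisor lattice, join = lcm (least common multiple).
gcd(2,7) = 1
lcm(2,7) = 2*7/gcd = 14/1 = 14


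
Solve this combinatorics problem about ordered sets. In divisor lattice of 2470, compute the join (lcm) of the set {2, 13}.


In a divisor lattice, join = lcm (least common multiple).
Compute lcm iteratively: start with first element, then lcm(current, next).
Elements: [2, 13]
lcm(2,13) = 26
Final lcm = 26


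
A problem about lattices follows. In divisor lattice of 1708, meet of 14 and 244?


In a divisor lattice, meet = gcd (greatest common divisor).
By Euclidean algorithm or factoring: gcd(14,244) = 2


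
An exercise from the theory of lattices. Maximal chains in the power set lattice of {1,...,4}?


A maximal chain goes from the minimum element to a maximal element via cover relations.
Counting all min-to-max paths in the cover graph.
Total maximal chains: 24


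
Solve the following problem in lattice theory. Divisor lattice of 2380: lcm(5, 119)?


Join=lcm.
gcd(5,119)=1
lcm=595


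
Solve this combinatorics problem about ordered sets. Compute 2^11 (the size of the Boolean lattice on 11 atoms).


Power set = 2^n.
2^11 = 2048


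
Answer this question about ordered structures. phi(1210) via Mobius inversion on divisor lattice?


phi(n) = n * prod_{p|n} (1 - 1/p).
Prime divisors of 1210: [2, 5, 11]
phi(1210) = 1210 * (1 - 1/2) * (1 - 1/5) * (1 - 1/11)
phi(1210) = 440


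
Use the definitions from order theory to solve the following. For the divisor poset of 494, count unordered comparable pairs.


A comparable pair {a,b} has a < b or b < a in the order.
Count unordered pairs where one element is strictly below the other.
Examples: {1,2}, {1,13}, {1,19}, {1,26}, ...
Total comparable pairs: 19


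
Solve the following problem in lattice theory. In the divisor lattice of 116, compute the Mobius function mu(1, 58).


In a divisor lattice, mu(a,b) = mu(b/a) where mu is the classical Mobius function.
b/a = 58/1 = 58
Prime factorization of 58: primes [2, 29]
58 is squarefree with 2 prime factor(s), so mu(58) = (-1)^2 = 1


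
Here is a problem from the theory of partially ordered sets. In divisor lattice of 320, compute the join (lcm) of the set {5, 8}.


In a divisor lattice, join = lcm (least common multiple).
Compute lcm iteratively: start with first element, then lcm(current, next).
Elements: [5, 8]
lcm(5,8) = 40
Final lcm = 40


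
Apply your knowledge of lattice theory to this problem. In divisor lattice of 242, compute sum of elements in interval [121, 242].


Interval [121,242] in divisors of 242: [121, 242]
Sum = 363


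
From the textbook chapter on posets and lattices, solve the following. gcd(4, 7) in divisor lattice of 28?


Meet=gcd.
gcd(4,7)=1


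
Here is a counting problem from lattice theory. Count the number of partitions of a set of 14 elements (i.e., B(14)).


B(n) = number of set partitions of an n-element set.
B(n) satisfies the recurrence: B(n+1) = sum_k C(n,k)*B(k).
B(14) = 190899322


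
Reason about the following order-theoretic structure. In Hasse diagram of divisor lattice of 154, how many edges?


A cover relation a -< b holds when a < b with no c strictly between.
Cover relations:
  1 -< 2
  1 -< 7
  1 -< 11
  2 -< 14
  2 -< 22
  7 -< 14
  7 -< 77
  11 -< 22
  ...4 more
Total: 12


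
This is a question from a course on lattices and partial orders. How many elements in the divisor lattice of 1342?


Divisors of 1342: [1, 2, 11, 22, 61, 122, 671, 1342]
Count: 8


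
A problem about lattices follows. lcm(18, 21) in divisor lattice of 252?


Join=lcm.
gcd(18,21)=3
lcm=126


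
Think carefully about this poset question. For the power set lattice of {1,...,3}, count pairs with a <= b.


The order relation is {(a,b) : a <= b}, reflexive so it includes (a,a).
Examples: ({},{}), ({},{1,2}), ({},{1,2,3}), ({},{1,3}), ({},{1}), ...
Total ordered pairs: 27


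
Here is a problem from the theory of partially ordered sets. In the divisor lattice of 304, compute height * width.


Height = length of longest chain minus 1; width = size of largest antichain.
A maximum chain: 1 | 19 | 38 | 76 | 152 | 304  (height 5).
A maximum antichain: {2, 19}  (width 2).
Product = 5 * 2 = 10


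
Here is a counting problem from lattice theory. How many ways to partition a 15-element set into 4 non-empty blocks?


S(n,k) = k*S(n-1,k) + S(n-1,k-1).
S(14,4) = 10391745, S(14,3) = 788970
S(15,4) = 4*10391745 + 788970 = 41566980 + 788970
S(15,4) = 42355950


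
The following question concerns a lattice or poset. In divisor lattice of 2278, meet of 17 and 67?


In a divisor lattice, meet = gcd (greatest common divisor).
By Euclidean algorithm or factoring: gcd(17,67) = 1


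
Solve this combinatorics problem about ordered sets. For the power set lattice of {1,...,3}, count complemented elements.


An element a is complemented if some b has a meet b = bottom, a join b = top.
every subset A has complement S\A, so all elements are complemented.
Complemented elements: {}, {1}, {2}, {3}, {1,2}, {1,3}, ... (2 more)
Count: 8


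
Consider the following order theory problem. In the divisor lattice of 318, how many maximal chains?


A maximal chain goes from the minimum element to a maximal element via cover relations.
Counting all min-to-max paths in the cover graph.
Total maximal chains: 6


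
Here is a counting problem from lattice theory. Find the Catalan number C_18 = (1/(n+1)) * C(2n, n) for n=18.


C(n) = C(2n, n) / (n+1).
C(36, 18) = 9075135300
C(18) = 9075135300 / 19 = 477638700


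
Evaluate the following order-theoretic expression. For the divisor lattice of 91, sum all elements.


sigma(n) = sum of divisors.
Divisors of 91: [1, 7, 13, 91]
Sum = 112


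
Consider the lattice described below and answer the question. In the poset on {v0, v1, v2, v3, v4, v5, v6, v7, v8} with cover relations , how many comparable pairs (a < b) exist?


A comparable pair {a,b} has a < b or b < a in the order.
Count unordered pairs where one element is strictly below the other.
Total comparable pairs: 0


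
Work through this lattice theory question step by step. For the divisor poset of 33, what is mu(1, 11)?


In a divisor lattice, mu(a,b) = mu(b/a) where mu is the classical Mobius function.
b/a = 11/1 = 11
Prime factorization of 11: primes [11]
11 is squarefree with 1 prime factor(s), so mu(11) = (-1)^1 = -1


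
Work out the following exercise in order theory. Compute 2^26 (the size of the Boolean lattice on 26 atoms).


Power set = 2^n.
2^26 = 67108864


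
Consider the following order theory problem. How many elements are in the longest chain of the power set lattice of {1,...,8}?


A chain is a totally ordered subset; we count the number of elements in a maximum chain.
Compute, for each element x, the size of the longest chain ending at x:
  {}: 1
  {1}: 2
  {2}: 2
  {3}: 2
  {4}: 2
  {5}: 2
  ...
A maximum chain: {} < {1} < {1,2} < {1,2,3} < {1,2,3,4} < {1,2,3,4,5} < {1,2,3,4,5,6} < {1,2,3,4,5,6,7} < {1,2,3,4,5,6,7,8}
Number of elements in the longest chain: 9


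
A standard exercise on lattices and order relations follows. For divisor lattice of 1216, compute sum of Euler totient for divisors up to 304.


Divisors of 1216 up to 304: [1, 2, 4, 8, 16, 19, 32, 38, 64, 76, 152, 304]
phi values: [1, 1, 2, 4, 8, 18, 16, 18, 32, 36, 72, 144]
Sum = 352


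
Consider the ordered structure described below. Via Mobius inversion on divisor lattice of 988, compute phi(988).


phi(n) = n * prod_{p|n} (1 - 1/p).
Prime divisors of 988: [2, 13, 19]
phi(988) = 988 * (1 - 1/2) * (1 - 1/13) * (1 - 1/19)
phi(988) = 432


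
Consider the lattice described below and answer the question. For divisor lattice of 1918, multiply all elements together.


Divisors of 1918: [1, 2, 7, 14, 137, 274, 959, 1918]
Product = n^(d(n)/2) = 1918^(8/2)
Product = 13533010268176


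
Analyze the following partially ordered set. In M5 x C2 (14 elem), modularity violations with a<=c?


Modular law: if a <= c then a v (b ^ c) = (a v b) ^ c.
Check all triples (a,b,c) with a <= c among 14 elements.
This lattice is modular (diamonds M_m and their chain-products are modular).
Total violating triples: 0


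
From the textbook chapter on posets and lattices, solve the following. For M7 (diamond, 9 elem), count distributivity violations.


Distributive law: a ^ (b v c) = (a ^ b) v (a ^ c).
Check all 9^3 = 729 ordered triples (a,b,c).
  e.g. a=a1, b=a2, c=a3: lhs=a1 != rhs=0
  e.g. a=a1, b=a2, c=a4: lhs=a1 != rhs=0
Total violating triples: 210


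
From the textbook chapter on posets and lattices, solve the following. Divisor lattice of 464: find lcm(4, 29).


In a divisor lattice, join = lcm (least common multiple).
gcd(4,29) = 1
lcm(4,29) = 4*29/gcd = 116/1 = 116


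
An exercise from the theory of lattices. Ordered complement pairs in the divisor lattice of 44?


Complement pair (a,b): a meet b = bottom, a join b = top.
Here: gcd(a,b)=1 and lcm(a,b)=44, i.e. a*b=44 with a,b coprime.
Pairs found: (1,44), (4,11), (11,4), (44,1)
Total ordered pairs: 4


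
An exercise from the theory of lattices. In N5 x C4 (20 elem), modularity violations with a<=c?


Modular law: if a <= c then a v (b ^ c) = (a v b) ^ c.
Check all triples (a,b,c) with a <= c among 20 elements.
  e.g. a=(a,0), b=(c,0), c=(b,0): lhs=(a,0) != rhs=(b,0)
  e.g. a=(a,0), b=(c,1), c=(b,0): lhs=(a,0) != rhs=(b,0)
Total violating triples: 40


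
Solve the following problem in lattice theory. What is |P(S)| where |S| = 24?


Power set = 2^n.
2^24 = 16777216


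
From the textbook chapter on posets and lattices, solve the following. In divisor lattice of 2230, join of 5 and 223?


In a divisor lattice, join = lcm (least common multiple).
gcd(5,223) = 1
lcm(5,223) = 5*223/gcd = 1115/1 = 1115


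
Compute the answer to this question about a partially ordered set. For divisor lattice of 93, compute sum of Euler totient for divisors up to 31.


Divisors of 93 up to 31: [1, 3, 31]
phi values: [1, 2, 30]
Sum = 33


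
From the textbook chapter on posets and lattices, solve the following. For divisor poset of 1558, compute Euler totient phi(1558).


phi(n) = n * prod_{p|n} (1 - 1/p).
Prime divisors of 1558: [2, 19, 41]
phi(1558) = 1558 * (1 - 1/2) * (1 - 1/19) * (1 - 1/41)
phi(1558) = 720


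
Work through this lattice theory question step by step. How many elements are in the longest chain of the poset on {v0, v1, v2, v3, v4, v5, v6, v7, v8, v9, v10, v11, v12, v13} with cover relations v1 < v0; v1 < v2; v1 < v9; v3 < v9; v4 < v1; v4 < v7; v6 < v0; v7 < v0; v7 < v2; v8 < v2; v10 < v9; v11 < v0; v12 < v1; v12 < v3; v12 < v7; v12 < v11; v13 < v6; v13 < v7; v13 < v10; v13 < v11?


A chain is a totally ordered subset; we count the number of elements in a maximum chain.
Compute, for each element x, the size of the longest chain ending at x:
  v4: 1
  v5: 1
  v8: 1
  v12: 1
  v13: 1
  v3: 2
  ...
A maximum chain: v4 < v1 < v0
Number of elements in the longest chain: 3


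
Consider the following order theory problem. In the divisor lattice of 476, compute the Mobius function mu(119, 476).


In a divisor lattice, mu(a,b) = mu(b/a) where mu is the classical Mobius function.
b/a = 476/119 = 4
Prime factorization of 4: primes [2]
4 is not squarefree, so mu(4) = 0


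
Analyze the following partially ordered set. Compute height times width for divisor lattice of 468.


Height = length of longest chain minus 1; width = size of largest antichain.
A maximum chain: 1 | 13 | 39 | 117 | 234 | 468  (height 5).
A maximum antichain: {4, 6, 9, 26, 39}  (width 5).
Product = 5 * 5 = 25


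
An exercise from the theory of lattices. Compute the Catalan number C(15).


C(n) = C(2n, n) / (n+1).
C(30, 15) = 155117520
C(15) = 155117520 / 16 = 9694845


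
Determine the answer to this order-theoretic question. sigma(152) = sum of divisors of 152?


sigma(n) = sum of divisors.
Divisors of 152: [1, 2, 4, 8, 19, 38, 76, 152]
Sum = 300


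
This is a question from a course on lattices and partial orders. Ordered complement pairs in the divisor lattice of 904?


Complement pair (a,b): a meet b = bottom, a join b = top.
Here: gcd(a,b)=1 and lcm(a,b)=904, i.e. a*b=904 with a,b coprime.
Pairs found: (1,904), (8,113), (113,8), (904,1)
Total ordered pairs: 4


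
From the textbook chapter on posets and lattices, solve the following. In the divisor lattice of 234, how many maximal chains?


A maximal chain goes from the minimum element to a maximal element via cover relations.
Counting all min-to-max paths in the cover graph.
Total maximal chains: 12


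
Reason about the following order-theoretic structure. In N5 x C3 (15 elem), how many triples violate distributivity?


Distributive law: a ^ (b v c) = (a ^ b) v (a ^ c).
Check all 15^3 = 3375 ordered triples (a,b,c).
  e.g. a=(b,0), b=(a,0), c=(c,0): lhs=(b,0) != rhs=(a,0)
  e.g. a=(b,0), b=(a,0), c=(c,1): lhs=(b,0) != rhs=(a,0)
Total violating triples: 54


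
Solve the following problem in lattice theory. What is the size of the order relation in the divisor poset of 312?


The order relation is {(a,b) : a <= b}, reflexive so it includes (a,a).
Examples: (1,1), (1,104), (1,12), (1,13), (1,156), ...
Total ordered pairs: 90


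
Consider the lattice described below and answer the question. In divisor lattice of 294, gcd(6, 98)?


Meet=gcd.
gcd(6,98)=2


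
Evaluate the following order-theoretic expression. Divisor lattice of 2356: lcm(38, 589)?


Join=lcm.
gcd(38,589)=19
lcm=1178


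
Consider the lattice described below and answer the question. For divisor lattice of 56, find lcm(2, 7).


In a divisor lattice, join = lcm (least common multiple).
Compute lcm iteratively: start with first element, then lcm(current, next).
Elements: [2, 7]
lcm(2,7) = 14
Final lcm = 14


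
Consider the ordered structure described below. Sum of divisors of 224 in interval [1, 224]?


Interval [1,224] in divisors of 224: [1, 2, 4, 7, 8, 14, 16, 28, 32, 56, 112, 224]
Sum = 504


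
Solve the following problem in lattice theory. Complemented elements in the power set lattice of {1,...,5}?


An element a is complemented if some b has a meet b = bottom, a join b = top.
every subset A has complement S\A, so all elements are complemented.
Complemented elements: {}, {1}, {2}, {3}, {4}, {5}, ... (26 more)
Count: 32


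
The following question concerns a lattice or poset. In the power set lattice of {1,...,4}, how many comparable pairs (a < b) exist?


A comparable pair {a,b} has a < b or b < a in the order.
Count unordered pairs where one element is strictly below the other.
Examples: {{},{1}}, {{},{2}}, {{},{3}}, {{},{4}}, ...
Total comparable pairs: 65


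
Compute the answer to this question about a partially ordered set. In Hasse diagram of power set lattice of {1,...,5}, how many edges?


A cover relation a -< b holds when a < b with no c strictly between.
Cover relations:
  {} -< {1}
  {} -< {2}
  {} -< {3}
  {} -< {4}
  {} -< {5}
  {1} -< {1,2}
  {1} -< {1,3}
  {1} -< {1,4}
  ...72 more
Total: 80


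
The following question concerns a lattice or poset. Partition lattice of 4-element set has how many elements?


B(n) = number of set partitions of an n-element set.
B(n) satisfies the recurrence: B(n+1) = sum_k C(n,k)*B(k).
B(4) = 15


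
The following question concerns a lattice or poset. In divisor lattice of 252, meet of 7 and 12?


In a divisor lattice, meet = gcd (greatest common divisor).
By Euclidean algorithm or factoring: gcd(7,12) = 1


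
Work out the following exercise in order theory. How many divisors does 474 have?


Divisors of 474: [1, 2, 3, 6, 79, 158, 237, 474]
Count: 8


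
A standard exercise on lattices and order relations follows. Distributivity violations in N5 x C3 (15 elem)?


Distributive law: a ^ (b v c) = (a ^ b) v (a ^ c).
Check all 15^3 = 3375 ordered triples (a,b,c).
  e.g. a=(b,0), b=(a,0), c=(c,0): lhs=(b,0) != rhs=(a,0)
  e.g. a=(b,0), b=(a,0), c=(c,1): lhs=(b,0) != rhs=(a,0)
Total violating triples: 54


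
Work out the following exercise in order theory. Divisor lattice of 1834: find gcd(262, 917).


In a divisor lattice, meet = gcd (greatest common divisor).
By Euclidean algorithm or factoring: gcd(262,917) = 131


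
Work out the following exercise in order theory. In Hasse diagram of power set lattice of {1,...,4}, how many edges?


A cover relation a -< b holds when a < b with no c strictly between.
Cover relations:
  {} -< {1}
  {} -< {2}
  {} -< {3}
  {} -< {4}
  {1} -< {1,2}
  {1} -< {1,3}
  {1} -< {1,4}
  {2} -< {1,2}
  ...24 more
Total: 32


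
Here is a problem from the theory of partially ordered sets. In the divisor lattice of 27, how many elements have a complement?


An element a is complemented if some b has a meet b = bottom, a join b = top.
a is complemented iff gcd(a, n/a)=1, i.e. a is a unitary divisor of 27.
Complemented elements: 1, 27
Count: 2


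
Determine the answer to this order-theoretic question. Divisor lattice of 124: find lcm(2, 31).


In a divisor lattice, join = lcm (least common multiple).
gcd(2,31) = 1
lcm(2,31) = 2*31/gcd = 62/1 = 62


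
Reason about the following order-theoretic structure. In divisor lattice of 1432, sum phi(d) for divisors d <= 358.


Divisors of 1432 up to 358: [1, 2, 4, 8, 179, 358]
phi values: [1, 1, 2, 4, 178, 178]
Sum = 364


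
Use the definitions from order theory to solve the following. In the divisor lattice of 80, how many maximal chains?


A maximal chain goes from the minimum element to a maximal element via cover relations.
Counting all min-to-max paths in the cover graph.
Total maximal chains: 5


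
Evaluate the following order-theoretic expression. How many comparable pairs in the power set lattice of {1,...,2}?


A comparable pair {a,b} has a < b or b < a in the order.
Count unordered pairs where one element is strictly below the other.
Examples: {{},{1}}, {{},{2}}, {{},{1,2}}, {{1},{1,2}}, ...
Total comparable pairs: 5


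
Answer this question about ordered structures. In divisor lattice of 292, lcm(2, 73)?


Join=lcm.
gcd(2,73)=1
lcm=146


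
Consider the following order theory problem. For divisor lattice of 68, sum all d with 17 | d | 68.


Interval [17,68] in divisors of 68: [17, 34, 68]
Sum = 119


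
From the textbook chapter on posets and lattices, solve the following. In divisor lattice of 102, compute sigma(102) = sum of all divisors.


sigma(n) = sum of divisors.
Divisors of 102: [1, 2, 3, 6, 17, 34, 51, 102]
Sum = 216


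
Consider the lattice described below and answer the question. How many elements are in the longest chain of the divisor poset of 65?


A chain is a totally ordered subset; we count the number of elements in a maximum chain.
Compute, for each element x, the size of the longest chain ending at x:
  1: 1
  5: 2
  13: 2
  65: 3
A maximum chain: 1 < 5 < 65
Number of elements in the longest chain: 3


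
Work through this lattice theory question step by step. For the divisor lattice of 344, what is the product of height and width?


Height = length of longest chain minus 1; width = size of largest antichain.
A maximum chain: 1 | 43 | 86 | 172 | 344  (height 4).
A maximum antichain: {2, 43}  (width 2).
Product = 4 * 2 = 8


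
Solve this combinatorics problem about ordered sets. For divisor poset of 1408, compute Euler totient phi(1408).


phi(n) = n * prod_{p|n} (1 - 1/p).
Prime divisors of 1408: [2, 11]
phi(1408) = 1408 * (1 - 1/2) * (1 - 1/11)
phi(1408) = 640


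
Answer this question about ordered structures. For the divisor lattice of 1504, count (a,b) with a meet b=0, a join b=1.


Complement pair (a,b): a meet b = bottom, a join b = top.
Here: gcd(a,b)=1 and lcm(a,b)=1504, i.e. a*b=1504 with a,b coprime.
Pairs found: (1,1504), (32,47), (47,32), (1504,1)
Total ordered pairs: 4


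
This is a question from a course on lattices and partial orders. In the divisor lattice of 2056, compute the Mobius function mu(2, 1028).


In a divisor lattice, mu(a,b) = mu(b/a) where mu is the classical Mobius function.
b/a = 1028/2 = 514
Prime factorization of 514: primes [2, 257]
514 is squarefree with 2 prime factor(s), so mu(514) = (-1)^2 = 1


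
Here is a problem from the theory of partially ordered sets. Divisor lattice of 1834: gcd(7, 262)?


Meet=gcd.
gcd(7,262)=1


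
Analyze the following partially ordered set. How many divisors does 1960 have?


Divisors of 1960: [1, 2, 4, 5, 7, 8, 10, 14, 20, 28, 35, 40, 49, 56, 70, 98, 140, 196, 245, 280, 392, 490, 980, 1960]
Count: 24


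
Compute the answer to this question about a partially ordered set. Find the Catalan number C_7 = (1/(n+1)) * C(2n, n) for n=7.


C(n) = C(2n, n) / (n+1).
C(14, 7) = 3432
C(7) = 3432 / 8 = 429


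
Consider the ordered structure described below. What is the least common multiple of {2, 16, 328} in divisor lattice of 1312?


In a divisor lattice, join = lcm (least common multiple).
Compute lcm iteratively: start with first element, then lcm(current, next).
Elements: [2, 16, 328]
lcm(2,16) = 16
lcm(16,328) = 656
Final lcm = 656


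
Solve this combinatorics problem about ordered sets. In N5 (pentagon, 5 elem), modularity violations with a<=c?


Modular law: if a <= c then a v (b ^ c) = (a v b) ^ c.
Check all triples (a,b,c) with a <= c among 5 elements.
  e.g. a=a, b=c, c=b: lhs=a != rhs=b
Total violating triples: 1


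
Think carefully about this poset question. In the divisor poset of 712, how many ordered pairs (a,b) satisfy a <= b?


The order relation is {(a,b) : a <= b}, reflexive so it includes (a,a).
Examples: (1,1), (1,178), (1,2), (1,356), (1,4), ...
Total ordered pairs: 30


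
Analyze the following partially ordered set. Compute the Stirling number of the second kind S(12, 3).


S(n,k) = k*S(n-1,k) + S(n-1,k-1).
S(11,3) = 28501, S(11,2) = 1023
S(12,3) = 3*28501 + 1023 = 85503 + 1023
S(12,3) = 86526


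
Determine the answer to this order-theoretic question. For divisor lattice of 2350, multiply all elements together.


Divisors of 2350: [1, 2, 5, 10, 25, 47, 50, 94, 235, 470, 1175, 2350]
Product = n^(d(n)/2) = 2350^(12/2)
Product = 168425239515625000000


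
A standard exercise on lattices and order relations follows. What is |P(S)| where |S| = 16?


Power set = 2^n.
2^16 = 65536


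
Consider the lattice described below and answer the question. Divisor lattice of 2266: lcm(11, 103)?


Join=lcm.
gcd(11,103)=1
lcm=1133


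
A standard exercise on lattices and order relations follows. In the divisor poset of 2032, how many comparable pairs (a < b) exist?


A comparable pair {a,b} has a < b or b < a in the order.
Count unordered pairs where one element is strictly below the other.
Examples: {1,2}, {1,4}, {1,8}, {1,16}, ...
Total comparable pairs: 35


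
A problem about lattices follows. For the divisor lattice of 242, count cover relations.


A cover relation a -< b holds when a < b with no c strictly between.
Cover relations:
  1 -< 2
  1 -< 11
  2 -< 22
  11 -< 22
  11 -< 121
  22 -< 242
  121 -< 242
Total: 7


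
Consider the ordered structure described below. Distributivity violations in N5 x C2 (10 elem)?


Distributive law: a ^ (b v c) = (a ^ b) v (a ^ c).
Check all 10^3 = 1000 ordered triples (a,b,c).
  e.g. a=(b,0), b=(a,0), c=(c,0): lhs=(b,0) != rhs=(a,0)
  e.g. a=(b,0), b=(a,0), c=(c,1): lhs=(b,0) != rhs=(a,0)
Total violating triples: 16


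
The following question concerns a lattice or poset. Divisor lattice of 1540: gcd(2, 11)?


Meet=gcd.
gcd(2,11)=1


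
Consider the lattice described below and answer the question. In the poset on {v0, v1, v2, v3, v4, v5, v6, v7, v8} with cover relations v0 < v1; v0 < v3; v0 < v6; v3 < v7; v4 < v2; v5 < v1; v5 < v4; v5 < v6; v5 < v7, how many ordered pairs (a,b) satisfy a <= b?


The order relation is {(a,b) : a <= b}, reflexive so it includes (a,a).
Examples: (v0,v0), (v0,v1), (v0,v3), (v0,v6), (v0,v7), ...
Total ordered pairs: 20


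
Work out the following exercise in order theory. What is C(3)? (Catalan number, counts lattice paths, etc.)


C(n) = C(2n, n) / (n+1).
C(6, 3) = 20
C(3) = 20 / 4 = 5


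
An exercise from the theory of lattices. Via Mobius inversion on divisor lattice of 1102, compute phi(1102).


phi(n) = n * prod_{p|n} (1 - 1/p).
Prime divisors of 1102: [2, 19, 29]
phi(1102) = 1102 * (1 - 1/2) * (1 - 1/19) * (1 - 1/29)
phi(1102) = 504


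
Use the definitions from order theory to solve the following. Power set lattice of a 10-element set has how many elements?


Power set = 2^n.
2^10 = 1024


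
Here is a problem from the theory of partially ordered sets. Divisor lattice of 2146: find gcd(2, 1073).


In a divisor lattice, meet = gcd (greatest common divisor).
By Euclidean algorithm or factoring: gcd(2,1073) = 1


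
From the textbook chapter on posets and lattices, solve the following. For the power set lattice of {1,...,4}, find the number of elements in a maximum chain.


A chain is a totally ordered subset; we count the number of elements in a maximum chain.
Compute, for each element x, the size of the longest chain ending at x:
  {}: 1
  {1}: 2
  {2}: 2
  {3}: 2
  {4}: 2
  {1,2}: 3
  ...
A maximum chain: {} < {1} < {1,2} < {1,2,3} < {1,2,3,4}
Number of elements in the longest chain: 5


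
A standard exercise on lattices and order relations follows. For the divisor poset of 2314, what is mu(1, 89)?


In a divisor lattice, mu(a,b) = mu(b/a) where mu is the classical Mobius function.
b/a = 89/1 = 89
Prime factorization of 89: primes [89]
89 is squarefree with 1 prime factor(s), so mu(89) = (-1)^1 = -1


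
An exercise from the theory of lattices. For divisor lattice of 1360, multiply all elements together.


Divisors of 1360: [1, 2, 4, 5, 8, 10, 16, 17, 20, 34, 40, 68, 80, 85, 136, 170, 272, 340, 680, 1360]
Product = n^(d(n)/2) = 1360^(20/2)
Product = 21646569678409836789760000000000


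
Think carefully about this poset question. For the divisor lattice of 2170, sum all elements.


sigma(n) = sum of divisors.
Divisors of 2170: [1, 2, 5, 7, 10, 14, 31, 35, 62, 70, 155, 217, 310, 434, 1085, 2170]
Sum = 4608


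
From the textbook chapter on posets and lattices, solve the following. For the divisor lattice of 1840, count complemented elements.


An element a is complemented if some b has a meet b = bottom, a join b = top.
a is complemented iff gcd(a, n/a)=1, i.e. a is a unitary divisor of 1840.
Complemented elements: 1, 5, 16, 23, 80, 115, ... (2 more)
Count: 8
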